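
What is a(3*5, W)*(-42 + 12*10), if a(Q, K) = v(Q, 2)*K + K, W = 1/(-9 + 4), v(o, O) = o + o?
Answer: -2418/5 ≈ -483.60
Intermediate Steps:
v(o, O) = 2*o
W = -1/5 (W = 1/(-5) = -1/5 ≈ -0.20000)
a(Q, K) = K + 2*K*Q (a(Q, K) = (2*Q)*K + K = 2*K*Q + K = K + 2*K*Q)
a(3*5, W)*(-42 + 12*10) = (-(1 + 2*(3*5))/5)*(-42 + 12*10) = (-(1 + 2*15)/5)*(-42 + 120) = -(1 + 30)/5*78 = -1/5*31*78 = -31/5*78 = -2418/5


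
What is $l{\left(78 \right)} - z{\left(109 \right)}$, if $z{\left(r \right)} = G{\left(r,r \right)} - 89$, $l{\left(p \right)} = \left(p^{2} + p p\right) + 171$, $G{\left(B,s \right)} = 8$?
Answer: $12420$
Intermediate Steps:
$l{\left(p \right)} = 171 + 2 p^{2}$ ($l{\left(p \right)} = \left(p^{2} + p^{2}\right) + 171 = 2 p^{2} + 171 = 171 + 2 p^{2}$)
$z{\left(r \right)} = -81$ ($z{\left(r \right)} = 8 - 89 = -81$)
$l{\left(78 \right)} - z{\left(109 \right)} = \left(171 + 2 \cdot 78^{2}\right) - -81 = \left(171 + 2 \cdot 6084\right) + 81 = \left(171 + 12168\right) + 81 = 12339 + 81 = 12420$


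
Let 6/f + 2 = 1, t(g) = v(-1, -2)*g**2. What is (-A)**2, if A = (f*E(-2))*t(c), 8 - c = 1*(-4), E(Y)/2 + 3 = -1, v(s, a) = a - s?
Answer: 47775744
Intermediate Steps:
E(Y) = -8 (E(Y) = -6 + 2*(-1) = -6 - 2 = -8)
c = 12 (c = 8 - (-4) = 8 - 1*(-4) = 8 + 4 = 12)
t(g) = -g**2 (t(g) = (-2 - 1*(-1))*g**2 = (-2 + 1)*g**2 = -g**2)
f = -6 (f = 6/(-2 + 1) = 6/(-1) = 6*(-1) = -6)
A = -6912 (A = (-6*(-8))*(-1*12**2) = 48*(-1*144) = 48*(-144) = -6912)
(-A)**2 = (-1*(-6912))**2 = 6912**2 = 47775744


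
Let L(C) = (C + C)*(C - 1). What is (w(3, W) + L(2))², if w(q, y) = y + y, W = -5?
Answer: 36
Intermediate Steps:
w(q, y) = 2*y
L(C) = 2*C*(-1 + C) (L(C) = (2*C)*(-1 + C) = 2*C*(-1 + C))
(w(3, W) + L(2))² = (2*(-5) + 2*2*(-1 + 2))² = (-10 + 2*2*1)² = (-10 + 4)² = (-6)² = 36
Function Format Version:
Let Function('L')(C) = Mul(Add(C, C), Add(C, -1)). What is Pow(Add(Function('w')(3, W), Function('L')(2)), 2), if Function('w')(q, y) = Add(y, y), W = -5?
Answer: 36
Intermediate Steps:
Function('w')(q, y) = Mul(2, y)
Function('L')(C) = Mul(2, C, Add(-1, C)) (Function('L')(C) = Mul(Mul(2, C), Add(-1, C)) = Mul(2, C, Add(-1, C)))
Pow(Add(Function('w')(3, W), Function('L')(2)), 2) = Pow(Add(Mul(2, -5), Mul(2, 2, Add(-1, 2))), 2) = Pow(Add(-10, Mul(2, 2, 1)), 2) = Pow(Add(-10, 4), 2) = Pow(-6, 2) = 36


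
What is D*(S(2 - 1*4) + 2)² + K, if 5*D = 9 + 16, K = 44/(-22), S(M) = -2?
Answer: -2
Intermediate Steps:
K = -2 (K = 44*(-1/22) = -2)
D = 5 (D = (9 + 16)/5 = (⅕)*25 = 5)
D*(S(2 - 1*4) + 2)² + K = 5*(-2 + 2)² - 2 = 5*0² - 2 = 5*0 - 2 = 0 - 2 = -2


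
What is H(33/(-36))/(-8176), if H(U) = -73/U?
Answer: -3/308 ≈ -0.0097403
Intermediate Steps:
H(33/(-36))/(-8176) = -73/(33/(-36))/(-8176) = -73/(33*(-1/36))*(-1/8176) = -73/(-11/12)*(-1/8176) = -73*(-12/11)*(-1/8176) = (876/11)*(-1/8176) = -3/308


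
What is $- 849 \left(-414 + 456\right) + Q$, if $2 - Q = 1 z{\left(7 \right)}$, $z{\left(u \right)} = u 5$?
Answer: $-35691$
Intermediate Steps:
$z{\left(u \right)} = 5 u$
$Q = -33$ ($Q = 2 - 1 \cdot 5 \cdot 7 = 2 - 1 \cdot 35 = 2 - 35 = -33$)
$- 849 \left(-414 + 456\right) + Q = - 849 \left(-414 + 456\right) - 33 = \left(-849\right) 42 - 33 = -35658 - 33 = -35691$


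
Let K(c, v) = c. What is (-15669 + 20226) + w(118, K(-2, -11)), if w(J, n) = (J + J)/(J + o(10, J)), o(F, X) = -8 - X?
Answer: 9055/2 ≈ 4527.5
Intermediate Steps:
w(J, n) = -J/4 (w(J, n) = (J + J)/(J + (-8 - J)) = (2*J)/(-8) = (2*J)*(-1/8) = -J/4)
(-15669 + 20226) + w(118, K(-2, -11)) = (-15669 + 20226) - 1/4*118 = 4557 - 59/2 = 9055/2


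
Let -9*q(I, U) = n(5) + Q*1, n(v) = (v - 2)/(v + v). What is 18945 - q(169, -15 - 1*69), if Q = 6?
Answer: 189457/10 ≈ 18946.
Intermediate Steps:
n(v) = (-2 + v)/(2*v) (n(v) = (-2 + v)/((2*v)) = (-2 + v)*(1/(2*v)) = (-2 + v)/(2*v))
q(I, U) = -7/10 (q(I, U) = -((1/2)*(-2 + 5)/5 + 6*1)/9 = -((1/2)*(1/5)*3 + 6)/9 = -(3/10 + 6)/9 = -1/9*63/10 = -7/10)
18945 - q(169, -15 - 1*69) = 18945 - 1*(-7/10) = 18945 + 7/10 = 189457/10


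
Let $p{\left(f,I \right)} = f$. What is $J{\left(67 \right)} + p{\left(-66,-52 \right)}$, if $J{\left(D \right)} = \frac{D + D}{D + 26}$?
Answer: $- \frac{6004}{93} \approx -64.559$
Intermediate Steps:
$J{\left(D \right)} = \frac{2 D}{26 + D}$
$J{\left(67 \right)} + p{\left(-66,-52 \right)} = 2 \cdot 67 \frac{1}{26 + 67} - 66 = 2 \cdot 67 \cdot \frac{1}{93} - 66 = \frac{134}{93} - 66 = - \frac{6004}{93}$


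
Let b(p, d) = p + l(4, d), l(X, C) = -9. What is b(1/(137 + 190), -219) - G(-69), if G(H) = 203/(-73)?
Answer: -148385/23871 ≈ -6.2161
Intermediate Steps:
G(H) = -203/73 (G(H) = 203*(-1/73) = -203/73)
b(p, d) = -9 + p (b(p, d) = p - 9 = -9 + p)
b(1/(137 + 190), -219) - G(-69) = (-9 + 1/(137 + 190)) - 1*(-203/73) = (-9 + 1/327) + 203/73 = -2942/327 + 203/73 = -148385/23871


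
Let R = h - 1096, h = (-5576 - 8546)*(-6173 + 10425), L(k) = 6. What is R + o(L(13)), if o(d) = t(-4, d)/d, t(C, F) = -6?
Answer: -60047841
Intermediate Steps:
h = -60046744 (h = -14122*4252 = -60046744)
o(d) = -6/d
R = -60047840 (R = -60046744 - 1096 = -60047840)
R + o(L(13)) = -60047840 - 6/6 = -60047840 - 6*⅙ = -60047840 - 1 = -60047841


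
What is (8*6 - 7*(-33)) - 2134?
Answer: -1855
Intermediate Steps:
(8*6 - 7*(-33)) - 2134 = (48 + 231) - 2134 = 279 - 2134 = -1855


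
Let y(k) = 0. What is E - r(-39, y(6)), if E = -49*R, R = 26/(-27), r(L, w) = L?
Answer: 2327/27 ≈ 86.185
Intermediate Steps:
R = -26/27 (R = 26*(-1/27) = -26/27 ≈ -0.96296)
E = 1274/27 (E = -49*(-26/27) = 1274/27 ≈ 47.185)
E - r(-39, y(6)) = 1274/27 - 1*(-39) = 1274/27 + 39 = 2327/27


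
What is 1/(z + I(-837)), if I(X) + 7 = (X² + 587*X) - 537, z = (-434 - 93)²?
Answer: 1/486435 ≈ 2.0558e-6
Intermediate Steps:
z = 277729 (z = (-527)² = 277729)
I(X) = -544 + X² + 587*X (I(X) = -7 + ((X² + 587*X) - 537) = -7 + (-537 + X² + 587*X) = -544 + X² + 587*X)
1/(z + I(-837)) = 1/(277729 + (-544 + (-837)² + 587*(-837))) = 1/(277729 + (-544 + 700569 - 491319)) = 1/(277729 + 208706) = 1/486435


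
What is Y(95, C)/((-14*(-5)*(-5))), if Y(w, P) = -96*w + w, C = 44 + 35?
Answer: 361/14 ≈ 25.786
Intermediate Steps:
C = 79
Y(w, P) = -95*w
Y(95, C)/((-14*(-5)*(-5))) = (-95*95)/((-14*(-5)*(-5))) = -9025/(70*(-5)) = -9025/(-350) = -9025*(-1/350) = 361/14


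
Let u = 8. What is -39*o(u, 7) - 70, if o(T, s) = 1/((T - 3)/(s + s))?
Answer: -896/5 ≈ -179.20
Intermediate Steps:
o(T, s) = 2*s/(-3 + T) (o(T, s) = 1/((-3 + T)/((2*s))) = 1/((-3 + T)*(1/(2*s))) = 1/((-3 + T)/(2*s)) = 2*s/(-3 + T))
-39*o(u, 7) - 70 = -78*7/(-3 + 8) - 70 = -78*7/5 - 70 = -39*14/5 - 70 = -546/5 - 70 = -896/5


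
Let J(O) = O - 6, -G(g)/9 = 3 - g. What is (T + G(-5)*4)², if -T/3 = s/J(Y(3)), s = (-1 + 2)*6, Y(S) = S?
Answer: 79524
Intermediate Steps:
G(g) = -27 + 9*g (G(g) = -9*(3 - g) = -27 + 9*g)
J(O) = -6 + O
s = 6 (s = 1*6 = 6)
T = 6 (T = -18/(-6 + 3) = -18/(-3) = -18*(-1)/3 = -3*(-2) = 6)
(T + G(-5)*4)² = (6 + (-27 + 9*(-5))*4)² = (6 + (-27 - 45)*4)² = (6 - 72*4)² = (6 - 288)² = (-282)² = 79524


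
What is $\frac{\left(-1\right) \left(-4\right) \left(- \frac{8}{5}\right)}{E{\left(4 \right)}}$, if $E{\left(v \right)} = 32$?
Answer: $- \frac{1}{5} \approx -0.2$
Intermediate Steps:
$\frac{\left(-1\right) \left(-4\right) \left(- \frac{8}{5}\right)}{E{\left(4 \right)}} = \frac{\left(-1\right) \left(-4\right) \left(- \frac{8}{5}\right)}{32} = 4 \left(\left(-8\right) \frac{1}{5}\right) \frac{1}{32} = 4 \left(- \frac{8}{5}\right) \frac{1}{32} = \left(- \frac{32}{5}\right) \frac{1}{32} = - \frac{1}{5}$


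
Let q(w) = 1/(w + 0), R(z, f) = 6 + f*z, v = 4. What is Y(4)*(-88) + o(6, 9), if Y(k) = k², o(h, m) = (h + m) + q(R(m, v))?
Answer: -58505/42 ≈ -1393.0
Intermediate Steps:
q(w) = 1/w
o(h, m) = h + m + 1/(6 + 4*m) (o(h, m) = (h + m) + 1/(6 + 4*m) = h + m + 1/(6 + 4*m))
Y(4)*(-88) + o(6, 9) = 4²*(-88) + (6 + 9 + 1/(6 + 4*9)) = 16*(-88) + (6 + 9 + 1/(6 + 36)) = -1408 + (6 + 9 + 1/42) = -1408 + 631/42 = -58505/42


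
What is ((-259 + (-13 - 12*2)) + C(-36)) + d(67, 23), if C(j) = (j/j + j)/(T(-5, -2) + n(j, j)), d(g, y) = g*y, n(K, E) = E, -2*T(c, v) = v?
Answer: 1246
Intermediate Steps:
T(c, v) = -v/2
C(j) = 1 (C(j) = (j/j + j)/(-1/2*(-2) + j) = (1 + j)/(1 + j) = 1)
((-259 + (-13 - 12*2)) + C(-36)) + d(67, 23) = ((-259 + (-13 - 12*2)) + 1) + 67*23 = ((-259 + (-13 - 24)) + 1) + 1541 = ((-259 - 37) + 1) + 1541 = (-296 + 1) + 1541 = -295 + 1541 = 1246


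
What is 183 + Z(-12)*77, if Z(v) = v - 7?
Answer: -1280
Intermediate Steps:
Z(v) = -7 + v
183 + Z(-12)*77 = 183 + (-7 - 12)*77 = 183 - 19*77 = 183 - 1463 = -1280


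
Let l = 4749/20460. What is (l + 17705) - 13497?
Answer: 28700143/6820 ≈ 4208.2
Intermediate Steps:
l = 1583/6820 (l = 4749*(1/20460) = 1583/6820 ≈ 0.23211)
(l + 17705) - 13497 = (1583/6820 + 17705) - 13497 = 120749683/6820 - 13497 = 28700143/6820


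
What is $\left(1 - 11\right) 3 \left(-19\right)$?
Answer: $570$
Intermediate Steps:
$\left(1 - 11\right) 3 \left(-19\right) = \left(-10\right) 3 \left(-19\right) = \left(-30\right) \left(-19\right) = 570$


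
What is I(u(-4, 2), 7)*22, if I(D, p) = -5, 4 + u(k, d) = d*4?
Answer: -110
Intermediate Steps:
u(k, d) = -4 + 4*d (u(k, d) = -4 + d*4 = -4 + 4*d)
I(u(-4, 2), 7)*22 = -5*22 = -110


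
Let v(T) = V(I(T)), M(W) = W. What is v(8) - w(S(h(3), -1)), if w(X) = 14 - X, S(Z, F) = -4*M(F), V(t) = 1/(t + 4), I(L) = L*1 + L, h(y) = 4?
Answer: -199/20 ≈ -9.9500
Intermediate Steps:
I(L) = 2*L (I(L) = L + L = 2*L)
V(t) = 1/(4 + t)
v(T) = 1/(4 + 2*T)
S(Z, F) = -4*F
v(8) - w(S(h(3), -1)) = 1/(2*(2 + 8)) - (14 - (-4)*(-1)) = (½)/10 - (14 - 1*4) = (½)*(⅒) - (14 - 4) = 1/20 - 1*10 = 1/20 - 10 = -199/20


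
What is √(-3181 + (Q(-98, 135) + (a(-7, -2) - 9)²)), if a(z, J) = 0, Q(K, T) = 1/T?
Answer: I*√6277485/45 ≈ 55.678*I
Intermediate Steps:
√(-3181 + (Q(-98, 135) + (a(-7, -2) - 9)²)) = √(-3181 + (1/135 + (0 - 9)²)) = √(-3181 + (1/135 + (-9)²)) = √(-3181 + (1/135 + 81)) = √(-3181 + 10936/135) = √(-418499/135) = I*√6277485/45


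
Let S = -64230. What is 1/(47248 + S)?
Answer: -1/16982 ≈ -5.8886e-5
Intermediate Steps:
1/(47248 + S) = 1/(47248 - 64230) = 1/(-16982) = -1/16982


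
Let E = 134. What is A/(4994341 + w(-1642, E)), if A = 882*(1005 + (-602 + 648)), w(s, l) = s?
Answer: 308994/1664233 ≈ 0.18567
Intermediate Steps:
A = 926982 (A = 882*(1005 + 46) = 882*1051 = 926982)
A/(4994341 + w(-1642, E)) = 926982/(4994341 - 1642) = 926982/4992699 = 926982*(1/4992699) = 308994/1664233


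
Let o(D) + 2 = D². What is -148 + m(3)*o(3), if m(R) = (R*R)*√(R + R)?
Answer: -148 + 63*√6 ≈ 6.3179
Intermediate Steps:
o(D) = -2 + D²
m(R) = √2*R^(5/2) (m(R) = R²*√(2*R) = R²*(√2*√R) = √2*R^(5/2))
-148 + m(3)*o(3) = -148 + (√2*3^(5/2))*(-2 + 3²) = -148 + (√2*(9*√3))*(-2 + 9) = -148 + (9*√6)*7 = -148 + 63*√6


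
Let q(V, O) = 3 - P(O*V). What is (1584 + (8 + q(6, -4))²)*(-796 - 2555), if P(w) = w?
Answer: -9412959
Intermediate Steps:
q(V, O) = 3 - O*V
(1584 + (8 + q(6, -4))²)*(-796 - 2555) = (1584 + (8 + (3 - 1*(-4)*6))²)*(-796 - 2555) = (1584 + (8 + (3 + 24))²)*(-3351) = (1584 + (8 + 27)²)*(-3351) = (1584 + 35²)*(-3351) = (1584 + 1225)*(-3351) = 2809*(-3351) = -9412959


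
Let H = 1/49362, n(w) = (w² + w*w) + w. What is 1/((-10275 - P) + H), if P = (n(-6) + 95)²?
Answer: -49362/1786706951 ≈ -2.7627e-5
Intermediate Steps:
n(w) = w + 2*w² (n(w) = (w² + w²) + w = 2*w² + w = w + 2*w²)
P = 25921 (P = (-6*(1 + 2*(-6)) + 95)² = (-6*(1 - 12) + 95)² = (-6*(-11) + 95)² = (66 + 95)² = 161² = 25921)
H = 1/49362 ≈ 2.0259e-5
1/((-10275 - P) + H) = 1/((-10275 - 1*25921) + 1/49362) = 1/((-10275 - 25921) + 1/49362) = 1/(-36196 + 1/49362) = 1/(-1786706951/49362) = -49362/1786706951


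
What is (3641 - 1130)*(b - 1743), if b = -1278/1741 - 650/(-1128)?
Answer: -1432649793663/327308 ≈ -4.3771e+6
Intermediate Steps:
b = -154967/981924 (b = -1278*1/1741 - 650*(-1/1128) = -1278/1741 + 325/564 = -154967/981924 ≈ -0.15782)
(3641 - 1130)*(b - 1743) = (3641 - 1130)*(-154967/981924 - 1743) = 2511*(-1711648499/981924) = -1432649793663/327308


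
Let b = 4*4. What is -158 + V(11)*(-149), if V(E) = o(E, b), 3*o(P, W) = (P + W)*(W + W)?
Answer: -43070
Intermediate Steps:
b = 16
o(P, W) = 2*W*(P + W)/3 (o(P, W) = ((P + W)*(W + W))/3 = ((P + W)*(2*W))/3 = (2*W*(P + W))/3 = 2*W*(P + W)/3)
V(E) = 512/3 + 32*E/3 (V(E) = (2/3)*16*(E + 16) = (2/3)*16*(16 + E) = 512/3 + 32*E/3)
-158 + V(11)*(-149) = -158 + (512/3 + (32/3)*11)*(-149) = -158 + (512/3 + 352/3)*(-149) = -158 + 288*(-149) = -158 - 42912 = -43070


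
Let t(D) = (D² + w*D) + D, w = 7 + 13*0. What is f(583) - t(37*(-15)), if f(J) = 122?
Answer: -303463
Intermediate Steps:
w = 7 (w = 7 + 0 = 7)
t(D) = D² + 8*D (t(D) = (D² + 7*D) + D = D² + 8*D)
f(583) - t(37*(-15)) = 122 - 37*(-15)*(8 + 37*(-15)) = 122 - (-555)*(8 - 555) = 122 - (-555)*(-547) = 122 - 1*303585 = 122 - 303585 = -303463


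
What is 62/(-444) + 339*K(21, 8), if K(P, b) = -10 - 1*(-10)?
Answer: -31/222 ≈ -0.13964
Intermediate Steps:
K(P, b) = 0 (K(P, b) = -10 + 10 = 0)
62/(-444) + 339*K(21, 8) = 62/(-444) + 339*0 = 62*(-1/444) + 0 = -31/222 + 0 = -31/222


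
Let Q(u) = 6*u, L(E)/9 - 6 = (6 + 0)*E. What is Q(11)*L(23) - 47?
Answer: 85489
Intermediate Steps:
L(E) = 54 + 54*E (L(E) = 54 + 9*((6 + 0)*E) = 54 + 9*(6*E) = 54 + 54*E)
Q(11)*L(23) - 47 = (6*11)*(54 + 54*23) - 47 = 66*(54 + 1242) - 47 = 66*1296 - 47 = 85536 - 47 = 85489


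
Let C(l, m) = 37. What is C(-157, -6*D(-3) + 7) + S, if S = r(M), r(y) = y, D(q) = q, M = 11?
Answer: 48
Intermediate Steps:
S = 11
C(-157, -6*D(-3) + 7) + S = 37 + 11 = 48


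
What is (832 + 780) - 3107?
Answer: -1495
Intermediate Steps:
(832 + 780) - 3107 = 1612 - 3107 = -1495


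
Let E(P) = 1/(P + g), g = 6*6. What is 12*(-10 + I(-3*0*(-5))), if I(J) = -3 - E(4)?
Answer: -1563/10 ≈ -156.30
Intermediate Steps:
g = 36
E(P) = 1/(36 + P) (E(P) = 1/(P + 36) = 1/(36 + P))
I(J) = -121/40 (I(J) = -3 - 1/(36 + 4) = -3 - 1/40 = -121/40)
12*(-10 + I(-3*0*(-5))) = 12*(-10 - 121/40) = 12*(-521/40) = -1563/10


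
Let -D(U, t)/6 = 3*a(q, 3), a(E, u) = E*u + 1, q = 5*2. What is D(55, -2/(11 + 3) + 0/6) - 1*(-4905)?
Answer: 4347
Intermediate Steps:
q = 10
a(E, u) = 1 + E*u
D(U, t) = -558 (D(U, t) = -18*(1 + 10*3) = -18*(1 + 30) = -18*31 = -6*93 = -558)
D(55, -2/(11 + 3) + 0/6) - 1*(-4905) = -558 - 1*(-4905) = -558 + 4905 = 4347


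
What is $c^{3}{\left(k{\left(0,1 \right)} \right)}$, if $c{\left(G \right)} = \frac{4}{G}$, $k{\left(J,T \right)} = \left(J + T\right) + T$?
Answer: $8$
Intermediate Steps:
$k{\left(J,T \right)} = J + 2 T$
$c^{3}{\left(k{\left(0,1 \right)} \right)} = \left(\frac{4}{0 + 2 \cdot 1}\right)^{3} = \left(\frac{4}{0 + 2}\right)^{3} = \left(\frac{4}{2}\right)^{3} = \left(4 \cdot \frac{1}{2}\right)^{3} = 2^{3} = 8$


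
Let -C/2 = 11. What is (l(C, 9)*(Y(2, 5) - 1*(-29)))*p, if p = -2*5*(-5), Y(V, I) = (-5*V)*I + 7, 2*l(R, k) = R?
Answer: 7700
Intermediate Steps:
C = -22 (C = -2*11 = -22)
l(R, k) = R/2
Y(V, I) = 7 - 5*I*V (Y(V, I) = -5*I*V + 7 = 7 - 5*I*V)
p = 50 (p = -10*(-5) = 50)
(l(C, 9)*(Y(2, 5) - 1*(-29)))*p = (((½)*(-22))*((7 - 5*5*2) - 1*(-29)))*50 = -11*((7 - 50) + 29)*50 = -11*(-43 + 29)*50 = -11*(-14)*50 = 154*50 = 7700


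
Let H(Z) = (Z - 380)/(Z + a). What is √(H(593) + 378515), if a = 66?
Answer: √164382013082/659 ≈ 615.24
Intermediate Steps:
H(Z) = (-380 + Z)/(66 + Z) (H(Z) = (Z - 380)/(Z + 66) = (-380 + Z)/(66 + Z))
√(H(593) + 378515) = √((-380 + 593)/(66 + 593) + 378515) = √(213/659 + 378515) = √(249441598/659) = √164382013082/659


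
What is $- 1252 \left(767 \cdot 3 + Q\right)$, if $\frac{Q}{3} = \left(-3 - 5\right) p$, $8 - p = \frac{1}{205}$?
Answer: $- \frac{541325988}{205} \approx -2.6406 \cdot 10^{6}$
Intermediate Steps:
$p = \frac{1639}{205}$ ($p = 8 - \frac{1}{205} = \frac{1639}{205} \approx 7.9951$)
$Q = - \frac{39336}{205}$ ($Q = 3 \left(-3 - 5\right) \frac{1639}{205} = 3 \left(\left(-8\right) \frac{1639}{205}\right) = 3 \left(- \frac{13112}{205}\right) = - \frac{39336}{205} \approx -191.88$)
$- 1252 \left(767 \cdot 3 + Q\right) = - 1252 \left(767 \cdot 3 - \frac{39336}{205}\right) = - 1252 \left(2301 - \frac{39336}{205}\right) = \left(-1252\right) \frac{432369}{205} = - \frac{541325988}{205}$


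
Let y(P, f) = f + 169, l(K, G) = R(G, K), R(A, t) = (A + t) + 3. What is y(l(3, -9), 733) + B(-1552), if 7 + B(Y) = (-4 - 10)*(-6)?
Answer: 979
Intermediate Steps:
R(A, t) = 3 + A + t
l(K, G) = 3 + G + K
y(P, f) = 169 + f
B(Y) = 77 (B(Y) = -7 + (-4 - 10)*(-6) = -7 - 14*(-6) = -7 + 84 = 77)
y(l(3, -9), 733) + B(-1552) = (169 + 733) + 77 = 902 + 77 = 979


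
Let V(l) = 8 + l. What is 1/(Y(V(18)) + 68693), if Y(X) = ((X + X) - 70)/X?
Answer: 13/893000 ≈ 1.4558e-5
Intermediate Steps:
Y(X) = (-70 + 2*X)/X (Y(X) = (2*X - 70)/X = (-70 + 2*X)/X)
1/(Y(V(18)) + 68693) = 1/((2 - 70/(8 + 18)) + 68693) = 1/((2 - 70/26) + 68693) = 1/((2 - 70*1/26) + 68693) = 1/((2 - 35/13) + 68693) = 1/(-9/13 + 68693) = 1/(893000/13) = 13/893000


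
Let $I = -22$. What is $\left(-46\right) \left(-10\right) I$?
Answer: $-10120$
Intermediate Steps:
$\left(-46\right) \left(-10\right) I = \left(-46\right) \left(-10\right) \left(-22\right) = 460 \left(-22\right) = -10120$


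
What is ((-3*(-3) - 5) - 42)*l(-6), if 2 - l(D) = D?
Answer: -304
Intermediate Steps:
l(D) = 2 - D
((-3*(-3) - 5) - 42)*l(-6) = ((-3*(-3) - 5) - 42)*(2 - 1*(-6)) = ((9 - 5) - 42)*(2 + 6) = (4 - 42)*8 = -38*8 = -304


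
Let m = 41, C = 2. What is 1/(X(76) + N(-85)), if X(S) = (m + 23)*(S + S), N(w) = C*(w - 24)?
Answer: 1/9510 ≈ 0.00010515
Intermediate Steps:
N(w) = -48 + 2*w (N(w) = 2*(w - 24) = 2*(-24 + w) = -48 + 2*w)
X(S) = 128*S (X(S) = (41 + 23)*(S + S) = 64*(2*S) = 128*S)
1/(X(76) + N(-85)) = 1/(128*76 + (-48 + 2*(-85))) = 1/(9728 + (-48 - 170)) = 1/(9728 - 218) = 1/9510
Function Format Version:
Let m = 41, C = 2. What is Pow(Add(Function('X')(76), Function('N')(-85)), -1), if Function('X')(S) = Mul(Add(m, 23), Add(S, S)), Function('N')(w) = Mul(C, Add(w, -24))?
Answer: Rational(1, 9510) ≈ 0.00010515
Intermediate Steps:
Function('N')(w) = Add(-48, Mul(2, w)) (Function('N')(w) = Mul(2, Add(w, -24)) = Mul(2, Add(-24, w)) = Add(-48, Mul(2, w)))
Function('X')(S) = Mul(128, S) (Function('X')(S) = Mul(Add(41, 23), Add(S, S)) = Mul(64, Mul(2, S)) = Mul(128, S))
Pow(Add(Function('X')(76), Function('N')(-85)), -1) = Pow(Add(Mul(128, 76), Add(-48, Mul(2, -85))), -1) = Pow(Add(9728, Add(-48, -170)), -1) = Pow(Add(9728, -218), -1) = Pow(9510, -1) = Rational(1, 9510)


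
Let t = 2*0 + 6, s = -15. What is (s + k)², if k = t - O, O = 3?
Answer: 144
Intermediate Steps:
t = 6 (t = 0 + 6 = 6)
k = 3 (k = 6 - 1*3 = 6 - 3 = 3)
(s + k)² = (-15 + 3)² = (-12)² = 144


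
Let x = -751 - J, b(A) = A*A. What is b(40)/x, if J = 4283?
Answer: -800/2517 ≈ -0.31784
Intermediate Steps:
b(A) = A**2
x = -5034 (x = -751 - 1*4283 = -751 - 4283 = -5034)
b(40)/x = 40**2/(-5034) = 1600*(-1/5034) = -800/2517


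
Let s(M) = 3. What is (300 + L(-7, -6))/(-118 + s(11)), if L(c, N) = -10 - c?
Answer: -297/115 ≈ -2.5826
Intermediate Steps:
(300 + L(-7, -6))/(-118 + s(11)) = (300 + (-10 - 1*(-7)))/(-118 + 3) = (300 + (-10 + 7))/(-115) = (300 - 3)*(-1/115) = 297*(-1/115) = -297/115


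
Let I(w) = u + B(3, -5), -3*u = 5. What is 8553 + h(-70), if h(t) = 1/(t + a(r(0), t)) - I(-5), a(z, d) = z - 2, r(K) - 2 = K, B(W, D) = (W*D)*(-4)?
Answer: 1783877/210 ≈ 8494.7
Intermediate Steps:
B(W, D) = -4*D*W (B(W, D) = (D*W)*(-4) = -4*D*W)
r(K) = 2 + K
u = -5/3 (u = -1/3*5 = -5/3 ≈ -1.6667)
a(z, d) = -2 + z
I(w) = 175/3 (I(w) = -5/3 - 4*(-5)*3 = -5/3 + 60 = 175/3)
h(t) = -175/3 + 1/t (h(t) = 1/(t + (-2 + (2 + 0))) - 1*175/3 = 1/(t + (-2 + 2)) - 175/3 = 1/(t + 0) - 175/3 = 1/t - 175/3 = -175/3 + 1/t)
8553 + h(-70) = 8553 + (-175/3 + 1/(-70)) = 8553 + (-175/3 - 1/70) = 8553 - 12253/210 = 1783877/210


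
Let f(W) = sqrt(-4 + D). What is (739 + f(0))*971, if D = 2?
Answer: 717569 + 971*I*sqrt(2) ≈ 7.1757e+5 + 1373.2*I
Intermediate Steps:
f(W) = I*sqrt(2) (f(W) = sqrt(-4 + 2) = sqrt(-2) = I*sqrt(2))
(739 + f(0))*971 = (739 + I*sqrt(2))*971 = 717569 + 971*I*sqrt(2)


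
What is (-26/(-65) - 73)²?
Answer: 131769/25 ≈ 5270.8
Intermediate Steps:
(-26/(-65) - 73)² = (-26*(-1/65) - 73)² = (⅖ - 73)² = (-363/5)² = 131769/25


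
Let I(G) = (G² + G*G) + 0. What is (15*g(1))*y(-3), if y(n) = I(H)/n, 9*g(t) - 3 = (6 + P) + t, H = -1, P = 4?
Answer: -140/9 ≈ -15.556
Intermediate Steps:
g(t) = 13/9 + t/9 (g(t) = ⅓ + ((6 + 4) + t)/9 = ⅓ + (10 + t)/9 = ⅓ + (10/9 + t/9) = 13/9 + t/9)
I(G) = 2*G² (I(G) = (G² + G²) + 0 = 2*G² + 0 = 2*G²)
y(n) = 2/n (y(n) = (2*(-1)²)/n = (2*1)/n = 2/n)
(15*g(1))*y(-3) = (15*(13/9 + (⅑)*1))*(2/(-3)) = (15*(13/9 + ⅑))*(2*(-⅓)) = (15*(14/9))*(-⅔) = (70/3)*(-⅔) = -140/9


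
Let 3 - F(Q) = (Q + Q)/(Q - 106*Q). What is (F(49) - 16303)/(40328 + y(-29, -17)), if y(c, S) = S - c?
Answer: -855749/2117850 ≈ -0.40407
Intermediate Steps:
F(Q) = 317/105 (F(Q) = 3 - (Q + Q)/(Q - 106*Q) = 3 - 2*Q/((-105*Q)) = 3 - 2*Q*(-1/(105*Q)) = 3 - 1*(-2/105) = 3 + 2/105 = 317/105)
(F(49) - 16303)/(40328 + y(-29, -17)) = (317/105 - 16303)/(40328 + (-17 - 1*(-29))) = -1711498/(105*(40328 + (-17 + 29))) = -1711498/(105*(40328 + 12)) = -1711498/105/40340 = -1711498/105*1/40340 = -855749/2117850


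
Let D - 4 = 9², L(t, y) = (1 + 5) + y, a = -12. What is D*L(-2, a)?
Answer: -510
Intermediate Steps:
L(t, y) = 6 + y
D = 85 (D = 4 + 9² = 4 + 81 = 85)
D*L(-2, a) = 85*(6 - 12) = 85*(-6) = -510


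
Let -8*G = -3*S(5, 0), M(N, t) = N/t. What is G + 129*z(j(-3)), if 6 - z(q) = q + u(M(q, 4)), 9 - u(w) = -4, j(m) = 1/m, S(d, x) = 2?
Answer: -3437/4 ≈ -859.25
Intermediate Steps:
u(w) = 13 (u(w) = 9 - 1*(-4) = 9 + 4 = 13)
z(q) = -7 - q (z(q) = 6 - (q + 13) = 6 - (13 + q) = 6 + (-13 - q) = -7 - q)
G = ¾ (G = -(-3)*2/8 = -⅛*(-6) = ¾ ≈ 0.75000)
G + 129*z(j(-3)) = ¾ + 129*(-7 - 1/(-3)) = ¾ + 129*(-7 - 1*(-⅓)) = ¾ + 129*(-7 + ⅓) = ¾ + 129*(-20/3) = ¾ - 860 = -3437/4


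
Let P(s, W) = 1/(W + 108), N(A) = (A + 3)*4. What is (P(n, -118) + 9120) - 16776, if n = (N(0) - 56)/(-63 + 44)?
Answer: -76561/10 ≈ -7656.1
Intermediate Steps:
N(A) = 12 + 4*A (N(A) = (3 + A)*4 = 12 + 4*A)
n = 44/19 (n = ((12 + 4*0) - 56)/(-63 + 44) = ((12 + 0) - 56)/(-19) = (12 - 56)*(-1/19) = -44*(-1/19) = 44/19 ≈ 2.3158)
P(s, W) = 1/(108 + W)
(P(n, -118) + 9120) - 16776 = (1/(108 - 118) + 9120) - 16776 = (1/(-10) + 9120) - 16776 = (-⅒ + 9120) - 16776 = 91199/10 - 16776 = -76561/10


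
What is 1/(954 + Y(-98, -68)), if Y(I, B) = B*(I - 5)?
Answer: 1/7958 ≈ 0.00012566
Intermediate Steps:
Y(I, B) = B*(-5 + I)
1/(954 + Y(-98, -68)) = 1/(954 - 68*(-5 - 98)) = 1/(954 - 68*(-103)) = 1/(954 + 7004) = 1/7958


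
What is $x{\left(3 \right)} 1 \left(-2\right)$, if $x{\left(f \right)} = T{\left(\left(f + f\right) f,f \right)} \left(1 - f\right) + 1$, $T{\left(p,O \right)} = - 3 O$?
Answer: $-38$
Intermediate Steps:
$x{\left(f \right)} = 1 - 3 f \left(1 - f\right)$ ($x{\left(f \right)} = - 3 f \left(1 - f\right) + 1 = 1 - 3 f \left(1 - f\right)$)
$x{\left(3 \right)} 1 \left(-2\right) = \left(1 - 9 + 3 \cdot 3^{2}\right) 1 \left(-2\right) = \left(1 - 9 + 3 \cdot 9\right) 1 \left(-2\right) = \left(1 - 9 + 27\right) 1 \left(-2\right) = 19 \cdot 1 \left(-2\right) = 19 \left(-2\right) = -38$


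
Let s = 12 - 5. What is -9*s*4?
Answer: -252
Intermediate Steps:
s = 7
-9*s*4 = -9*7*4 = -63*4 = -252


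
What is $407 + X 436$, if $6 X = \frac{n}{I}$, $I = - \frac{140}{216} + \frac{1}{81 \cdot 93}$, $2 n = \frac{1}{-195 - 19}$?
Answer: $\frac{425442586}{1044641} \approx 407.26$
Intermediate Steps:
$n = - \frac{1}{428}$ ($n = \frac{1}{2 \left(-195 - 19\right)} = \frac{1}{2 \left(-214\right)} = \frac{1}{2} \left(- \frac{1}{214}\right) = - \frac{1}{428} \approx -0.0023364$)
$I = - \frac{9763}{15066}$ ($I = \left(-140\right) \frac{1}{216} + \frac{1}{81} \cdot \frac{1}{93} = - \frac{35}{54} + \frac{1}{7533} = - \frac{9763}{15066} \approx -0.64802$)
$X = \frac{2511}{4178564}$ ($X = \frac{\left(- \frac{1}{428}\right) \frac{1}{- \frac{9763}{15066}}}{6} = \frac{\left(- \frac{1}{428}\right) \left(- \frac{15066}{9763}\right)}{6} = \frac{1}{6} \cdot \frac{7533}{2089282} = \frac{2511}{4178564} \approx 0.00060092$)
$407 + X 436 = 407 + \frac{2511}{4178564} \cdot 436 = 407 + \frac{273699}{1044641} = \frac{425442586}{1044641}$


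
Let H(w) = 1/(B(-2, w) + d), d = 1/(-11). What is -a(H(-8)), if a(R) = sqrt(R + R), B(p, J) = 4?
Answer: -sqrt(946)/43 ≈ -0.71528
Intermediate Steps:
d = -1/11 ≈ -0.090909
H(w) = 11/43 (H(w) = 1/(4 - 1/11) = 1/(43/11) = 11/43)
a(R) = sqrt(2)*sqrt(R) (a(R) = sqrt(2*R) = sqrt(2)*sqrt(R))
-a(H(-8)) = -sqrt(2)*sqrt(11/43) = -sqrt(2)*sqrt(473)/43 = -sqrt(946)/43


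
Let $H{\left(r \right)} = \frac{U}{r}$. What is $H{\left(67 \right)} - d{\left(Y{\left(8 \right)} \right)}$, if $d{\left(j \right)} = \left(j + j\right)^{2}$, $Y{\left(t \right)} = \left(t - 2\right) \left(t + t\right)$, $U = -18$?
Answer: $- \frac{2469906}{67} \approx -36864.0$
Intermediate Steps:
$Y{\left(t \right)} = 2 t \left(-2 + t\right)$ ($Y{\left(t \right)} = \left(-2 + t\right) 2 t = 2 t \left(-2 + t\right)$)
$H{\left(r \right)} = - \frac{18}{r}$
$d{\left(j \right)} = 4 j^{2}$ ($d{\left(j \right)} = \left(2 j\right)^{2} = 4 j^{2}$)
$H{\left(67 \right)} - d{\left(Y{\left(8 \right)} \right)} = - \frac{18}{67} - 4 \left(2 \cdot 8 \left(-2 + 8\right)\right)^{2} = \left(-18\right) \frac{1}{67} - 4 \left(2 \cdot 8 \cdot 6\right)^{2} = - \frac{18}{67} - 4 \cdot 96^{2} = - \frac{18}{67} - 4 \cdot 9216 = - \frac{18}{67} - 36864 = - \frac{2469906}{67}$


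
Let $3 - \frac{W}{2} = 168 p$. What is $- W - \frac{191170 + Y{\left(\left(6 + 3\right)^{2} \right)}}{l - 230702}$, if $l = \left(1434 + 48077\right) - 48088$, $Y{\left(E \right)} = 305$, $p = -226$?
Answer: $- \frac{17411714343}{229279} \approx -75941.0$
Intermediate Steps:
$l = 1423$ ($l = 49511 - 48088 = 1423$)
$W = 75942$ ($W = 6 - 2 \cdot 168 \left(-226\right) = 6 - -75936 = 6 + 75936 = 75942$)
$- W - \frac{191170 + Y{\left(\left(6 + 3\right)^{2} \right)}}{l - 230702} = \left(-1\right) 75942 - \frac{191170 + 305}{1423 - 230702} = -75942 - \frac{191475}{-229279} = -75942 - 191475 \left(- \frac{1}{229279}\right) = -75942 - - \frac{191475}{229279} = -75942 + \frac{191475}{229279} = - \frac{17411714343}{229279}$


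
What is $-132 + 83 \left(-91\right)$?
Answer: $-7685$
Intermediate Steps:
$-132 + 83 \left(-91\right) = -132 - 7553 = -7685$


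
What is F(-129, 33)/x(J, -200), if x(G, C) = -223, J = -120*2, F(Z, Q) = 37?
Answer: -37/223 ≈ -0.16592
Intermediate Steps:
J = -240
F(-129, 33)/x(J, -200) = 37/(-223) = 37*(-1/223) = -37/223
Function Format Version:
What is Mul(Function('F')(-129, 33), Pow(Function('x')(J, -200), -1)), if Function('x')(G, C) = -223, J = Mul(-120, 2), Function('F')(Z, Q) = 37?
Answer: Rational(-37, 223) ≈ -0.16592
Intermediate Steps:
J = -240
Mul(Function('F')(-129, 33), Pow(Function('x')(J, -200), -1)) = Mul(37, Pow(-223, -1)) = Mul(37, Rational(-1, 223)) = Rational(-37, 223)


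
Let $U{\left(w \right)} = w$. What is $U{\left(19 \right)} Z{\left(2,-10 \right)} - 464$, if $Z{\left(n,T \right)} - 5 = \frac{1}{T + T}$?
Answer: $- \frac{7399}{20} \approx -369.95$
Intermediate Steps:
$Z{\left(n,T \right)} = 5 + \frac{1}{2 T}$ ($Z{\left(n,T \right)} = 5 + \frac{1}{T + T} = 5 + \frac{1}{2 T}$)
$U{\left(19 \right)} Z{\left(2,-10 \right)} - 464 = 19 \left(5 + \frac{1}{2 \left(-10\right)}\right) - 464 = 19 \left(5 + \frac{1}{2} \left(- \frac{1}{10}\right)\right) - 464 = 19 \left(5 - \frac{1}{20}\right) - 464 = 19 \cdot \frac{99}{20} - 464 = \frac{1881}{20} - 464 = - \frac{7399}{20}$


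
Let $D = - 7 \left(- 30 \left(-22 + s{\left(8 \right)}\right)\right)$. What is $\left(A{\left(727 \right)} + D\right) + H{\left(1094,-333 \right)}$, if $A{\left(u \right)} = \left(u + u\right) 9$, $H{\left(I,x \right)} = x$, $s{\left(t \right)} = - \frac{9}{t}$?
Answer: $\frac{31587}{4} \approx 7896.8$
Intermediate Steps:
$A{\left(u \right)} = 18 u$ ($A{\left(u \right)} = 2 u 9 = 18 u$)
$D = - \frac{19425}{4}$ ($D = - 7 \left(- 30 \left(-22 - \frac{9}{8}\right)\right) = - 7 \left(\left(-30\right) \left(- \frac{185}{8}\right)\right) = \left(-7\right) \frac{2775}{4} = - \frac{19425}{4} \approx -4856.3$)
$\left(A{\left(727 \right)} + D\right) + H{\left(1094,-333 \right)} = \left(18 \cdot 727 - \frac{19425}{4}\right) - 333 = \left(13086 - \frac{19425}{4}\right) - 333 = \frac{32919}{4} - 333 = \frac{31587}{4}$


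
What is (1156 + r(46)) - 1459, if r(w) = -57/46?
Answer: -13995/46 ≈ -304.24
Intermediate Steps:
r(w) = -57/46 (r(w) = -57*1/46 = -57/46)
(1156 + r(46)) - 1459 = (1156 - 57/46) - 1459 = 53119/46 - 1459 = -13995/46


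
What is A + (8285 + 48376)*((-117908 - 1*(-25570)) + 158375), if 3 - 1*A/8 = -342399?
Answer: 3744461673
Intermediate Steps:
A = 2739216 (A = 24 - 8*(-342399) = 24 + 2739192 = 2739216)
A + (8285 + 48376)*((-117908 - 1*(-25570)) + 158375) = 2739216 + (8285 + 48376)*((-117908 - 1*(-25570)) + 158375) = 2739216 + 56661*((-117908 + 25570) + 158375) = 2739216 + 56661*(-92338 + 158375) = 2739216 + 56661*66037 = 2739216 + 3741722457 = 3744461673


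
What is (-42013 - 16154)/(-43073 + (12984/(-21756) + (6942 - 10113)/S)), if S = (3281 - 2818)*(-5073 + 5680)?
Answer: 29637676378611/21947180649694 ≈ 1.3504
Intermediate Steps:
S = 281041 (S = 463*607 = 281041)
(-42013 - 16154)/(-43073 + (12984/(-21756) + (6942 - 10113)/S)) = (-42013 - 16154)/(-43073 + (12984/(-21756) + (6942 - 10113)/281041)) = -58167/(-43073 + (12984*(-1/21756) - 3171*1/281041)) = -58167/(-43073 + (-1082/1813 - 3171/281041)) = -58167/(-43073 - 309835385/509527333) = -58167/(-21947180649694/509527333) = -58167*(-509527333/21947180649694) = 29637676378611/21947180649694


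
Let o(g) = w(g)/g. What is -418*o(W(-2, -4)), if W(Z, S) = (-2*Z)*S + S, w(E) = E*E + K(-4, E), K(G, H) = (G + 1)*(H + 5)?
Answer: 18601/2 ≈ 9300.5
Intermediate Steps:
K(G, H) = (1 + G)*(5 + H)
w(E) = -15 + E**2 - 3*E (w(E) = E*E + (5 + E + 5*(-4) - 4*E) = E**2 + (5 + E - 20 - 4*E) = E**2 + (-15 - 3*E) = -15 + E**2 - 3*E)
W(Z, S) = S - 2*S*Z (W(Z, S) = -2*S*Z + S = S - 2*S*Z)
o(g) = (-15 + g**2 - 3*g)/g
-418*o(W(-2, -4)) = -418*(-3 - 4*(1 - 2*(-2)) - 15*(-1/(4*(1 - 2*(-2))))) = -418*(-3 - 4*(1 + 4) - 15*(-1/(4*(1 + 4)))) = -418*(-3 - 4*5 - 15/((-4*5))) = -418*(-3 - 20 - 15/(-20)) = -418*(-3 - 20 - 15*(-1/20)) = -418*(-3 - 20 + 3/4) = -418*(-89/4) = 18601/2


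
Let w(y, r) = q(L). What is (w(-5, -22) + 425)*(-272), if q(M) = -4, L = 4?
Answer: -114512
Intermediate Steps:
w(y, r) = -4
(w(-5, -22) + 425)*(-272) = (-4 + 425)*(-272) = 421*(-272) = -114512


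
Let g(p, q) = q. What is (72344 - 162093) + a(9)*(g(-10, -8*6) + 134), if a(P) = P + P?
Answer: -88201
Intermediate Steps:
a(P) = 2*P
(72344 - 162093) + a(9)*(g(-10, -8*6) + 134) = (72344 - 162093) + (2*9)*(-8*6 + 134) = -89749 + 18*(-48 + 134) = -89749 + 18*86 = -89749 + 1548 = -88201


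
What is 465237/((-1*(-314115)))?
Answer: 155079/104705 ≈ 1.4811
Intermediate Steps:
465237/((-1*(-314115))) = 465237/314115 = 465237*(1/314115) = 155079/104705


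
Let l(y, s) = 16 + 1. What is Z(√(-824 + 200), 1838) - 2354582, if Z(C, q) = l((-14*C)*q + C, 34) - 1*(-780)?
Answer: -2353785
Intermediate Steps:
l(y, s) = 17
Z(C, q) = 797 (Z(C, q) = 17 - 1*(-780) = 17 + 780 = 797)
Z(√(-824 + 200), 1838) - 2354582 = 797 - 2354582 = -2353785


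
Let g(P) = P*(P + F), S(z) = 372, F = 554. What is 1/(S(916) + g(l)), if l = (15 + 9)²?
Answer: 1/651252 ≈ 1.5355e-6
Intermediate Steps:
l = 576 (l = 24² = 576)
g(P) = P*(554 + P) (g(P) = P*(P + 554) = P*(554 + P))
1/(S(916) + g(l)) = 1/(372 + 576*(554 + 576)) = 1/(372 + 576*1130) = 1/(372 + 650880) = 1/651252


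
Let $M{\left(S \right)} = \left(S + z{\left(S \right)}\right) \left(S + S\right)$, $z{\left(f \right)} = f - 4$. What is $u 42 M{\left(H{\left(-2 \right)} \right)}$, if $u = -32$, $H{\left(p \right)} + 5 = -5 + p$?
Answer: $-903168$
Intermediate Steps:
$z{\left(f \right)} = -4 + f$ ($z{\left(f \right)} = f - 4 = -4 + f$)
$H{\left(p \right)} = -10 + p$ ($H{\left(p \right)} = -5 + \left(-5 + p\right) = -10 + p$)
$M{\left(S \right)} = 2 S \left(-4 + 2 S\right)$ ($M{\left(S \right)} = \left(S + \left(-4 + S\right)\right) \left(S + S\right) = \left(-4 + 2 S\right) 2 S = 2 S \left(-4 + 2 S\right)$)
$u 42 M{\left(H{\left(-2 \right)} \right)} = \left(-32\right) 42 \cdot 4 \left(-10 - 2\right) \left(-2 - 12\right) = - 1344 \cdot 4 \left(-12\right) \left(-2 - 12\right) = - 1344 \cdot 4 \left(-12\right) \left(-14\right) = \left(-1344\right) 672 = -903168$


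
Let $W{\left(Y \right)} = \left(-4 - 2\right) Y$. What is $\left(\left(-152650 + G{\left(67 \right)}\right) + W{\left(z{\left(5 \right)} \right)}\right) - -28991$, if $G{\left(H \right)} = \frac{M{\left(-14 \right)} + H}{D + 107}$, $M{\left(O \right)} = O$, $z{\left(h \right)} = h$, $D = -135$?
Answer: $- \frac{3463345}{28} \approx -1.2369 \cdot 10^{5}$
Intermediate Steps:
$G{\left(H \right)} = \frac{1}{2} - \frac{H}{28}$ ($G{\left(H \right)} = \frac{-14 + H}{-135 + 107} = \frac{-14 + H}{-28} = \left(-14 + H\right) \left(- \frac{1}{28}\right) = \frac{1}{2} - \frac{H}{28}$)
$W{\left(Y \right)} = - 6 Y$
$\left(\left(-152650 + G{\left(67 \right)}\right) + W{\left(z{\left(5 \right)} \right)}\right) - -28991 = \left(\left(-152650 + \left(\frac{1}{2} - \frac{67}{28}\right)\right) - 30\right) - -28991 = \left(\left(-152650 + \left(\frac{1}{2} - \frac{67}{28}\right)\right) - 30\right) + 28991 = \left(\left(-152650 - \frac{53}{28}\right) - 30\right) + 28991 = \left(- \frac{4274253}{28} - 30\right) + 28991 = - \frac{4275093}{28} + 28991 = - \frac{3463345}{28}$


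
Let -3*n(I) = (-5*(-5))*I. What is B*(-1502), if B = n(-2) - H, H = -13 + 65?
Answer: 159212/3 ≈ 53071.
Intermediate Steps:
H = 52
n(I) = -25*I/3 (n(I) = -(-5*(-5))*I/3 = -25*I/3)
B = -106/3 (B = -25/3*(-2) - 1*52 = 50/3 - 52 = -106/3 ≈ -35.333)
B*(-1502) = -106/3*(-1502) = 159212/3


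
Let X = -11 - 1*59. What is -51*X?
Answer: 3570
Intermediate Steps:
X = -70 (X = -11 - 59 = -70)
-51*X = -51*(-70) = 3570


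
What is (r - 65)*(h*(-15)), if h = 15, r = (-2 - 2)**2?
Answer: 11025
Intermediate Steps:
r = 16 (r = (-4)**2 = 16)
(r - 65)*(h*(-15)) = (16 - 65)*(15*(-15)) = -49*(-225) = 11025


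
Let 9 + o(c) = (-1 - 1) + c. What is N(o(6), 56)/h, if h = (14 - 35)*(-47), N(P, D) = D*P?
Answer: -40/141 ≈ -0.28369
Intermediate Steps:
o(c) = -11 + c (o(c) = -9 + ((-1 - 1) + c) = -9 + (-2 + c) = -11 + c)
h = 987 (h = -21*(-47) = 987)
N(o(6), 56)/h = (56*(-11 + 6))/987 = (56*(-5))*(1/987) = -280*1/987 = -40/141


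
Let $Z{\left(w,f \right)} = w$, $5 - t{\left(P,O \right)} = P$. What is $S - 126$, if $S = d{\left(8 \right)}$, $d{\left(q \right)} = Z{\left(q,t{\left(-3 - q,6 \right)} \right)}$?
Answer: $-118$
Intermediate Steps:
$t{\left(P,O \right)} = 5 - P$
$d{\left(q \right)} = q$
$S = 8$
$S - 126 = 8 - 126 = -118$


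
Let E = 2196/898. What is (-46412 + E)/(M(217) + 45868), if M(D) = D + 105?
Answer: -67219/66901 ≈ -1.0048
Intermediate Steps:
M(D) = 105 + D
E = 1098/449 (E = 2196*(1/898) = 1098/449 ≈ 2.4454)
(-46412 + E)/(M(217) + 45868) = (-46412 + 1098/449)/((105 + 217) + 45868) = -20837890/(449*(322 + 45868)) = -20837890/449/46190 = -20837890/449*1/46190 = -67219/66901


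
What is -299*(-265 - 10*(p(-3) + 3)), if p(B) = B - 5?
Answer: 64285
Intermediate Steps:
p(B) = -5 + B
-299*(-265 - 10*(p(-3) + 3)) = -299*(-265 - 10*((-5 - 3) + 3)) = -299*(-265 - 10*(-8 + 3)) = -299*(-265 - 10*(-5)) = -299*(-265 + 50) = -299*(-215) = 64285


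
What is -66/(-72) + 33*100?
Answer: 39611/12 ≈ 3300.9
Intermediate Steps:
-66/(-72) + 33*100 = -66*(-1/72) + 3300 = 11/12 + 3300 = 39611/12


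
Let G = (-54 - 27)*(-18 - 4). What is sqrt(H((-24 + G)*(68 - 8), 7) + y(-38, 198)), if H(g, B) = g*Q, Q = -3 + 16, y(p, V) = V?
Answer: 3*sqrt(152382) ≈ 1171.1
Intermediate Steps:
G = 1782 (G = -81*(-22) = 1782)
Q = 13
H(g, B) = 13*g (H(g, B) = g*13 = 13*g)
sqrt(H((-24 + G)*(68 - 8), 7) + y(-38, 198)) = sqrt(13*((-24 + 1782)*(68 - 8)) + 198) = sqrt(13*(1758*60) + 198) = sqrt(13*105480 + 198) = sqrt(1371240 + 198) = sqrt(1371438) = 3*sqrt(152382)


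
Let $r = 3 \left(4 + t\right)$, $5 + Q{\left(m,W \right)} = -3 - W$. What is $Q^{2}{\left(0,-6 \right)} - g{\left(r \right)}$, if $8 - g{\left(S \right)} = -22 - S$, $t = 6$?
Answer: $-56$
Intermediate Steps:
$Q{\left(m,W \right)} = -8 - W$ ($Q{\left(m,W \right)} = -5 - \left(3 + W\right) = -8 - W$)
$r = 30$ ($r = 3 \left(4 + 6\right) = 3 \cdot 10 = 30$)
$g{\left(S \right)} = 30 + S$ ($g{\left(S \right)} = 8 - \left(-22 - S\right) = 8 + \left(22 + S\right) = 30 + S$)
$Q^{2}{\left(0,-6 \right)} - g{\left(r \right)} = \left(-8 - -6\right)^{2} - \left(30 + 30\right) = \left(-8 + 6\right)^{2} - 60 = \left(-2\right)^{2} - 60 = 4 - 60 = -56$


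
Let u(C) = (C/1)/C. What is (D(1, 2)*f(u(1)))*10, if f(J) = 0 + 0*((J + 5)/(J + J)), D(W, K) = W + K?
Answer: 0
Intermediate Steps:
D(W, K) = K + W
u(C) = 1 (u(C) = (C*1)/C = C/C = 1)
f(J) = 0 (f(J) = 0 + 0*((5 + J)/((2*J))) = 0 + 0*((5 + J)*(1/(2*J))) = 0 + 0*((5 + J)/(2*J)) = 0 + 0 = 0)
(D(1, 2)*f(u(1)))*10 = ((2 + 1)*0)*10 = (3*0)*10 = 0*10 = 0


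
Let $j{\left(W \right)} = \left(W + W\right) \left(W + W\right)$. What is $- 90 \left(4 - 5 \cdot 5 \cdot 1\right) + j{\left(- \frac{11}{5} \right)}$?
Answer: $\frac{47734}{25} \approx 1909.4$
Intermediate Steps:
$j{\left(W \right)} = 4 W^{2}$ ($j{\left(W \right)} = 2 W 2 W = 4 W^{2}$)
$- 90 \left(4 - 5 \cdot 5 \cdot 1\right) + j{\left(- \frac{11}{5} \right)} = - 90 \left(4 - 5 \cdot 5 \cdot 1\right) + 4 \left(- \frac{11}{5}\right)^{2} = - 90 \left(4 - 25 \cdot 1\right) + 4 \left(\left(-11\right) \frac{1}{5}\right)^{2} = - 90 \left(4 - 25\right) + 4 \left(- \frac{11}{5}\right)^{2} = - 90 \left(4 - 25\right) + 4 \cdot \frac{121}{25} = \left(-90\right) \left(-21\right) + \frac{484}{25} = 1890 + \frac{484}{25} = \frac{47734}{25}$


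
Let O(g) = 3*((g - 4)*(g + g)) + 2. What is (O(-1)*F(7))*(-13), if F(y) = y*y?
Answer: -20384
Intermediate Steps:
F(y) = y**2
O(g) = 2 + 6*g*(-4 + g) (O(g) = 3*((-4 + g)*(2*g)) + 2 = 3*(2*g*(-4 + g)) + 2 = 6*g*(-4 + g) + 2 = 2 + 6*g*(-4 + g))
(O(-1)*F(7))*(-13) = ((2 - 24*(-1) + 6*(-1)**2)*7**2)*(-13) = ((2 + 24 + 6*1)*49)*(-13) = ((2 + 24 + 6)*49)*(-13) = (32*49)*(-13) = 1568*(-13) = -20384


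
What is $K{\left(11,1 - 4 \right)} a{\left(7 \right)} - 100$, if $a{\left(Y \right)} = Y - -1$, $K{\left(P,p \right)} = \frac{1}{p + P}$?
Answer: $-99$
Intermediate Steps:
$K{\left(P,p \right)} = \frac{1}{P + p}$
$a{\left(Y \right)} = 1 + Y$ ($a{\left(Y \right)} = Y + 1 = 1 + Y$)
$K{\left(11,1 - 4 \right)} a{\left(7 \right)} - 100 = \frac{1 + 7}{11 + \left(1 - 4\right)} - 100 = \frac{1}{11 + \left(1 - 4\right)} 8 - 100 = \frac{1}{11 - 3} \cdot 8 - 100 = \frac{1}{8} \cdot 8 - 100 = 1 - 100 = -99$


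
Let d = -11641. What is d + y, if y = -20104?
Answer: -31745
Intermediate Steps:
d + y = -11641 - 20104 = -31745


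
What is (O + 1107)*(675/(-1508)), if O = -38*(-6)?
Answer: -901125/1508 ≈ -597.56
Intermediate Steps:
O = 228
(O + 1107)*(675/(-1508)) = (228 + 1107)*(675/(-1508)) = 1335*(675*(-1/1508)) = 1335*(-675/1508) = -901125/1508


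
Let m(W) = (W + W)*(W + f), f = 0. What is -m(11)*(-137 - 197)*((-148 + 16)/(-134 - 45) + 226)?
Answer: 3280485208/179 ≈ 1.8327e+7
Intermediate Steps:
m(W) = 2*W² (m(W) = (W + W)*(W + 0) = (2*W)*W = 2*W²)
-m(11)*(-137 - 197)*((-148 + 16)/(-134 - 45) + 226) = -2*11²*(-137 - 197)*((-148 + 16)/(-134 - 45) + 226) = -2*121*(-334*(-132/(-179) + 226)) = -242*(-334*(-132*(-1/179) + 226)) = -242*(-334*(132/179 + 226)) = -242*(-334*40586/179) = -242*(-13555724)/179 = -1*(-3280485208/179) = 3280485208/179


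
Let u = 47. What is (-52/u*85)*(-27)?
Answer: 119340/47 ≈ 2539.1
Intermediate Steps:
(-52/u*85)*(-27) = (-52/47*85)*(-27) = (-52*1/47*85)*(-27) = -52/47*85*(-27) = -4420/47*(-27) = 119340/47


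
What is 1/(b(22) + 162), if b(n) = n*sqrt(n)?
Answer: 81/7798 - 11*sqrt(22)/7798 ≈ 0.0037709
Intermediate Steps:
b(n) = n**(3/2)
1/(b(22) + 162) = 1/(22**(3/2) + 162) = 1/(22*sqrt(22) + 162) = 1/(162 + 22*sqrt(22))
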